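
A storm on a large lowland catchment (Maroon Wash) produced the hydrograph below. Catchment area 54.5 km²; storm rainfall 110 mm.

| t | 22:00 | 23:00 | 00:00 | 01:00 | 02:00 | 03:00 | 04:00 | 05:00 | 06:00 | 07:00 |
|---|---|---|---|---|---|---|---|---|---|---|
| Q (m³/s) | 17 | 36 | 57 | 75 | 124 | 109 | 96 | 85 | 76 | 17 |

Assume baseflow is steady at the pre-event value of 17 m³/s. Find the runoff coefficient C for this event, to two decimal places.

ΣQ_DR = 522.0 m³/s; V = ΣQ_DR·Δt = 1.879 × 10^6 m³.
Runoff depth d = V / A = 34.48 mm.
C = d / P = 34.48 / 110 = 0.31.

C ≈ 0.31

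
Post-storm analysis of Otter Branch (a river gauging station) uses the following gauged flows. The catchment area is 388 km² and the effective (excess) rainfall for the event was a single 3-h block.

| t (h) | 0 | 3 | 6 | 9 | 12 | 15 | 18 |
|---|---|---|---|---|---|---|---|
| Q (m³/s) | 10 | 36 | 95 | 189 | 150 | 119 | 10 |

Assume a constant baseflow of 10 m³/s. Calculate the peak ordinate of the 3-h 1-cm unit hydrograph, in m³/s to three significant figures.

Direct runoff: 0.0, 26.0, 85.0, 179.0, 140.0, 109.0, 0.0 m³/s; ΣQ_DR = 539.0 m³/s, peak = 179.0 m³/s.
Runoff depth d = ΣQ_DR·Δt / A = 539.0 × 10800 / (388 km²) = 15.00 mm.
The 1-cm UH is the DRH scaled by (10 mm)/d, so U_p = 179.0 × 10/15.00 = 119 m³/s.

U_p ≈ 119 m³/s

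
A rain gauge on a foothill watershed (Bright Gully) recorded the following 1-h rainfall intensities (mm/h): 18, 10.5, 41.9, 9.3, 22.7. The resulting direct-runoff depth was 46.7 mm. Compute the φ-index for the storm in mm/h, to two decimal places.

Only the 3 blocks with intensity above φ contribute runoff: 18, 41.9, 22.7 mm/h.
Σ(I−φ)·Δt = d  ⇒  (18+41.9+22.7 − 3φ)·1 = 46.7
φ = (82.60 − 46.7/1) / 3 = 11.97 mm/h.

φ ≈ 11.97 mm/h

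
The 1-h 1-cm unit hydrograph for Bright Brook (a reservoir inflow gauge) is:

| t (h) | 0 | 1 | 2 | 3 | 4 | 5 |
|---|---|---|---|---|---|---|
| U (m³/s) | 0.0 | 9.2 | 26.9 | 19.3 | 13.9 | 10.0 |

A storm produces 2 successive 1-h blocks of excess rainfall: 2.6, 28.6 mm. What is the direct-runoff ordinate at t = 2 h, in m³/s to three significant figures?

Q ≈ 33.3 m³/s

By discrete convolution, Q_j = Σ (P_i / 10 mm) · U_{j−i}.
At t = 2 h (j=2): Q = (2.6/10)·26.9 + (28.6/10)·9.2 = 33.3 m³/s.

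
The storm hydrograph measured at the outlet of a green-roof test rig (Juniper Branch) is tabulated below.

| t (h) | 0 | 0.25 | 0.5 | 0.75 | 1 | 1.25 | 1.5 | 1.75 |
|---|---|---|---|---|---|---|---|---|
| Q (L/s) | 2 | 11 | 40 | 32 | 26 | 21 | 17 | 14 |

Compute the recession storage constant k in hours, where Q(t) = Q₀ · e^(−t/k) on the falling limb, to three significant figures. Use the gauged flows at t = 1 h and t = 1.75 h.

On the falling limb, Q drops from 26 to 14 L/s between t = 1 h and t = 1.75 h (Δt = 0.75 h).
k = −Δt / ln(Q₂/Q₁) = −0.75 / ln(14/26) = 1.21 h.

k ≈ 1.21 h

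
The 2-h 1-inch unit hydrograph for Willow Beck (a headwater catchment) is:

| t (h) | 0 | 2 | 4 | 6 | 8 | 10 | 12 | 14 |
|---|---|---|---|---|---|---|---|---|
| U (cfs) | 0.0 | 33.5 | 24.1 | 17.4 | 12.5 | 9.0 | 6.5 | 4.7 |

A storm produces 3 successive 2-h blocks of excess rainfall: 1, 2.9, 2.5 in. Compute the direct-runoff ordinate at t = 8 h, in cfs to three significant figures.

By discrete convolution, Q_j = Σ (P_i / 1 in) · U_{j−i}.
At t = 8 h (j=4): Q = (1/1)·12.5 + (2.9/1)·17.4 + (2.5/1)·24.1 = 123 cfs.

Q ≈ 123 cfs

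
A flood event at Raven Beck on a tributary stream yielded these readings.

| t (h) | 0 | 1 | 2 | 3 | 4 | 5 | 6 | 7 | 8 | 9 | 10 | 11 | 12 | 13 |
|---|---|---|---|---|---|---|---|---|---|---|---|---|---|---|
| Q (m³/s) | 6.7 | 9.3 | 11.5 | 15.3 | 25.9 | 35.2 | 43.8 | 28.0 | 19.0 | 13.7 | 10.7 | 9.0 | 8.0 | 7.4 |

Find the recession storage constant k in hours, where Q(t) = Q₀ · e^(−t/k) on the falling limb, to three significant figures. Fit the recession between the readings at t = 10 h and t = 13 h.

On the falling limb, Q drops from 10.7 to 7.4 m³/s between t = 10 h and t = 13 h (Δt = 3 h).
k = −Δt / ln(Q₂/Q₁) = −3 / ln(7.4/10.7) = 8.14 h.

k ≈ 8.14 h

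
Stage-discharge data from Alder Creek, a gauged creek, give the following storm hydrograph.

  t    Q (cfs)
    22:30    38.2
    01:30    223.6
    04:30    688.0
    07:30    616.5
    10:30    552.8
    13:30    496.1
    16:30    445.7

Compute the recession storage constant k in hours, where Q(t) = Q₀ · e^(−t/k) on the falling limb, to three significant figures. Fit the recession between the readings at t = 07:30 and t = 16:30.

k ≈ 27.7 h

On the falling limb, Q drops from 616.5 to 445.7 cfs between t = 07:30 and t = 16:30 (Δt = 9 h).
k = −Δt / ln(Q₂/Q₁) = −9 / ln(445.7/616.5) = 27.7 h.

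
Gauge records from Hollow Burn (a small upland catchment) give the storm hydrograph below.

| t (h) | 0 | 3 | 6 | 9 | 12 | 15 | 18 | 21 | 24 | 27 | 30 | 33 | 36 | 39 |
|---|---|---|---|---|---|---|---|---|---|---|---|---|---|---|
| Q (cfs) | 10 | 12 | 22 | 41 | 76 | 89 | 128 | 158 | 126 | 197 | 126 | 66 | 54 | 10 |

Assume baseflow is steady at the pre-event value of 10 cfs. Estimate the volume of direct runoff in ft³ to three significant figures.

Direct-runoff ordinates (Q − Q_b): 0.0, 2.0, 12.0, 31.0, 66.0, 79.0, 118.0, 148.0, 116.0, 187.0, 116.0, 56.0, 44.0, 0.0 cfs.
ΣQ_DR = 975.0 cfs.
With Δt = 3 h = 10800 s, V = ΣQ_DR · Δt = 975.0 × 10800 = 1.05 × 10^7 ft³.

V ≈ 1.05 × 10^7 ft³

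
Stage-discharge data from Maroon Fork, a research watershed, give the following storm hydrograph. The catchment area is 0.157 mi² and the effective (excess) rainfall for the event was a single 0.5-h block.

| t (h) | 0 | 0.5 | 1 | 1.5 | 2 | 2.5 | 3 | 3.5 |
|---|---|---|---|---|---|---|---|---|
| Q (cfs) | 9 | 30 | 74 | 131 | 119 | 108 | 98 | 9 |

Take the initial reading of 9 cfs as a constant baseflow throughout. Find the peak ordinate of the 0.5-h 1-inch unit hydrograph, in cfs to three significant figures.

U_p ≈ 48.9 cfs

Direct runoff: 0.0, 21.0, 65.0, 122.0, 110.0, 99.0, 89.0, 0.0 cfs; ΣQ_DR = 506.0 cfs, peak = 122.0 cfs.
Runoff depth d = ΣQ_DR·Δt / A = 506.0 × 1800 / (0.157 mi²) = 2.497 in.
The 1-inch UH is the DRH scaled by (1 in)/d, so U_p = 122.0 × 1/2.497 = 48.9 cfs.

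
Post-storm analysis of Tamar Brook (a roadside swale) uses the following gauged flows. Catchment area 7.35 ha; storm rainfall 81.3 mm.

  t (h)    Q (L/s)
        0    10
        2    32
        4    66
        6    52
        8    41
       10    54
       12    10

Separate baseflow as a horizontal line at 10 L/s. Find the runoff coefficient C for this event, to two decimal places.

C ≈ 0.23

ΣQ_DR = 195.0 L/s; V = ΣQ_DR·Δt = 1.404 × 10^6 L.
Runoff depth d = V / A = 19.10 mm.
C = d / P = 19.10 / 81.3 = 0.23.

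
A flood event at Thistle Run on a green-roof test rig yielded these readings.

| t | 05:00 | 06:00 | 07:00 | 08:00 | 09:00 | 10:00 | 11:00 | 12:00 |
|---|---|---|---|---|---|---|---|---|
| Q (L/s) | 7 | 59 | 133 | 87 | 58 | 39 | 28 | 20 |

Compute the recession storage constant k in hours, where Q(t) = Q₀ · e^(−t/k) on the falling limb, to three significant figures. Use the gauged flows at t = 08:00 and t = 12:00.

On the falling limb, Q drops from 87 to 20 L/s between t = 08:00 and t = 12:00 (Δt = 4 h).
k = −Δt / ln(Q₂/Q₁) = −4 / ln(20/87) = 2.72 h.

k ≈ 2.72 h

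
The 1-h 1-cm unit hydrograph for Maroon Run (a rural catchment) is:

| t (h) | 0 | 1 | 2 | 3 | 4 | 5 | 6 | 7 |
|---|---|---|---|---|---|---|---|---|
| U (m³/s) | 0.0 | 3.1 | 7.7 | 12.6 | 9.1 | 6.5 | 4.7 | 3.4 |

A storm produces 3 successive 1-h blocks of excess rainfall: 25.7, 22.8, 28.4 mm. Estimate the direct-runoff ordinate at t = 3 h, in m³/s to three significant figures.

By discrete convolution, Q_j = Σ (P_i / 10 mm) · U_{j−i}.
At t = 3 h (j=3): Q = (25.7/10)·12.6 + (22.8/10)·7.7 + (28.4/10)·3.1 = 58.7 m³/s.

Q ≈ 58.7 m³/s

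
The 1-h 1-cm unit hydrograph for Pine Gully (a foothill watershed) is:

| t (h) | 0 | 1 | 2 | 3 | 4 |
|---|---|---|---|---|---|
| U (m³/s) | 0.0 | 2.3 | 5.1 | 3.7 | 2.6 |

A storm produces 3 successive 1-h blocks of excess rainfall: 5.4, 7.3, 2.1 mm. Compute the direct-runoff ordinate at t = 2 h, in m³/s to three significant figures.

Q ≈ 4.43 m³/s

By discrete convolution, Q_j = Σ (P_i / 10 mm) · U_{j−i}.
At t = 2 h (j=2): Q = (5.4/10)·5.1 + (7.3/10)·2.3 + (2.1/10)·0.0 = 4.43 m³/s.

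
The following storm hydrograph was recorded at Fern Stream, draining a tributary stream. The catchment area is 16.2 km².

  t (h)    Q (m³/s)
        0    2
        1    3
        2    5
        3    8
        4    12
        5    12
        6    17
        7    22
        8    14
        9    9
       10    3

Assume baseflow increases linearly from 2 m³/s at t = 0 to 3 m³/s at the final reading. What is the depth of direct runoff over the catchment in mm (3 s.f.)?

d ≈ 17.7 mm

Direct runoff: 0.00, 0.90, 2.80, 5.70, 9.60, 9.50, 14.40, 19.30, 11.20, 6.10, 0.00 m³/s; ΣQ_DR = 79.50 m³/s.
V = ΣQ_DR · Δt = 79.50 × 3600 s = 2.862 × 10^5 m³.
Over A = 16.2 km², depth = V / A = 17.7 mm.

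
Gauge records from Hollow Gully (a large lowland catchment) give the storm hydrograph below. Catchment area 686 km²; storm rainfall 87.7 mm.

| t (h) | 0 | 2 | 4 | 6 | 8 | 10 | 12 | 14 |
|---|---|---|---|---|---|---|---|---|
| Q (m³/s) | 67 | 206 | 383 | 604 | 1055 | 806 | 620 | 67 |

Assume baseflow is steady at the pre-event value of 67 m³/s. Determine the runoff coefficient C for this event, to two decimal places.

C ≈ 0.39

ΣQ_DR = 3272 m³/s; V = ΣQ_DR·Δt = 2.356 × 10^7 m³.
Runoff depth d = V / A = 34.34 mm.
C = d / P = 34.34 / 87.7 = 0.39.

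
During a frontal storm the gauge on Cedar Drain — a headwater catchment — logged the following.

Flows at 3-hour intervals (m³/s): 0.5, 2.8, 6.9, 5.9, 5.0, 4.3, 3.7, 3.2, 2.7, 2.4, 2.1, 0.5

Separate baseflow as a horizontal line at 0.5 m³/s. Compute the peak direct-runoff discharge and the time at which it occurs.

Subtracting baseflow gives direct-runoff ordinates: 0.0, 2.3, 6.4, 5.4, 4.5, 3.8, 3.2, 2.7, 2.2, 1.9, 1.6, 0.0 m³/s.
The maximum is 6.4 m³/s, occurring at the reading for t = 6 h.

Q_p = 6.4 m³/s at t = 6 h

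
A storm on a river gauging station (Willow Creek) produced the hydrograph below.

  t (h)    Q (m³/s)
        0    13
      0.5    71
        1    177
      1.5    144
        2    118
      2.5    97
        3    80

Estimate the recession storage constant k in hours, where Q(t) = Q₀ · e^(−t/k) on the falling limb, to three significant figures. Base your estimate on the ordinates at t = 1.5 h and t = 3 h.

k ≈ 2.55 h

On the falling limb, Q drops from 144 to 80 m³/s between t = 1.5 h and t = 3 h (Δt = 1.5 h).
k = −Δt / ln(Q₂/Q₁) = −1.5 / ln(80/144) = 2.55 h.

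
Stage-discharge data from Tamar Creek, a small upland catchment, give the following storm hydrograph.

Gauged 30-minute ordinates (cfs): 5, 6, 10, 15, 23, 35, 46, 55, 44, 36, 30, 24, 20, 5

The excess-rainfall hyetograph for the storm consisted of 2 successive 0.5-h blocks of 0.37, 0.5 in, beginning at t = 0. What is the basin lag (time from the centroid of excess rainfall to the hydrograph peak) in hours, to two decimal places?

t_L ≈ 2.96 h

Centroid of excess rainfall: t_c = Σ P_i·t̄_i / ΣP_i = 0.5374 h (block centres at 0.25, 0.75 h).
Hydrograph peak occurs at t = 3.5 h, so basin lag t_L = 3.5 − 0.5374 = 2.96 h.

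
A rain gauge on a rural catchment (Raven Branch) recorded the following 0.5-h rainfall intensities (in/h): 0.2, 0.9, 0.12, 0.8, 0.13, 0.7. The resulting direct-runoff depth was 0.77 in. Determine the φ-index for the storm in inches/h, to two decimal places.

Only the 3 blocks with intensity above φ contribute runoff: 0.9, 0.8, 0.7 in/h.
Σ(I−φ)·Δt = d  ⇒  (0.9+0.8+0.7 − 3φ)·0.5 = 0.77
φ = (2.400 − 0.77/0.5) / 3 = 0.29 in/h.

φ ≈ 0.29 in/h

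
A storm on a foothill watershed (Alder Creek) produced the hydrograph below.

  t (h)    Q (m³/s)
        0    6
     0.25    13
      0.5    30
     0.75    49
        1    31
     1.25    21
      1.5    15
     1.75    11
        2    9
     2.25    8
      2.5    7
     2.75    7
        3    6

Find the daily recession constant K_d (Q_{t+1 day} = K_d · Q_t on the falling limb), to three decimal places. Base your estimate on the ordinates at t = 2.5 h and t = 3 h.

K_d ≈ 0.001

Between t = 2.5 h and t = 3 h the flow falls from 7 to 6 m³/s over 2×0.25 h = 0.5 h.
Per-interval ratio K = (6/7)^(1/2) = 0.9258; K_d = K^(24/0.25) = 0.001.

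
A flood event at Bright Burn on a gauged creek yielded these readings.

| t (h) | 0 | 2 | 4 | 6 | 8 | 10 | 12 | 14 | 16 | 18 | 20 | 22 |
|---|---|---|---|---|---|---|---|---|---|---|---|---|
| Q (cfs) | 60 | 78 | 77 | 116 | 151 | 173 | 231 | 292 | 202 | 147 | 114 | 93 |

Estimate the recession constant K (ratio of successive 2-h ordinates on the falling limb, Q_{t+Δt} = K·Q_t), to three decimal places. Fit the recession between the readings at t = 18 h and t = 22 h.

Using the recession-limb readings at t = 18 h and t = 22 h: Q falls from 147 to 93 cfs over 2 intervals.
K = (Q₂/Q₁)^(1/2) = (93/147)^(1/2) = 0.795.

K ≈ 0.795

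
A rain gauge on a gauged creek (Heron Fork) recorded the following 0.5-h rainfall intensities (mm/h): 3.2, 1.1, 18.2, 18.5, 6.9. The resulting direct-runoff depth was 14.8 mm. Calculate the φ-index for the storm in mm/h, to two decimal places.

φ ≈ 4.67 mm/h

Only the 3 blocks with intensity above φ contribute runoff: 18.2, 18.5, 6.9 mm/h.
Σ(I−φ)·Δt = d  ⇒  (18.2+18.5+6.9 − 3φ)·0.5 = 14.8
φ = (43.60 − 14.8/0.5) / 3 = 4.67 mm/h.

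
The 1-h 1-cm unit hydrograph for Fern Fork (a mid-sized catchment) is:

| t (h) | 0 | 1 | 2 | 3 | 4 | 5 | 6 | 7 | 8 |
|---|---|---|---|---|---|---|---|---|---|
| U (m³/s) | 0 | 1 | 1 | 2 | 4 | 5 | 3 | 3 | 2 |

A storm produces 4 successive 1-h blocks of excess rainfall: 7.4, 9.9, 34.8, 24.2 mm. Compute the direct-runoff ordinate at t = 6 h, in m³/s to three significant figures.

By discrete convolution, Q_j = Σ (P_i / 10 mm) · U_{j−i}.
At t = 6 h (j=6): Q = (7.4/10)·3 + (9.9/10)·5 + (34.8/10)·4 + (24.2/10)·2 = 25.9 m³/s.

Q ≈ 25.9 m³/s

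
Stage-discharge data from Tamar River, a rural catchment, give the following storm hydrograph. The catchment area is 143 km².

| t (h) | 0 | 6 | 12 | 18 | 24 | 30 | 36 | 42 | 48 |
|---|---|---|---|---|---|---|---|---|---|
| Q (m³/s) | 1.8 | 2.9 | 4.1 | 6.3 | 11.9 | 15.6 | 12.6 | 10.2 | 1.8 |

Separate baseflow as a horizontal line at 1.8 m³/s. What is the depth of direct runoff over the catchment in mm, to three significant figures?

Direct runoff: 0.0, 1.1, 2.3, 4.5, 10.1, 13.8, 10.8, 8.4, 0.0 m³/s; ΣQ_DR = 51.00 m³/s.
V = ΣQ_DR · Δt = 51.00 × 21600 s = 1.102 × 10^6 m³.
Over A = 143 km², depth = V / A = 7.70 mm.

d ≈ 7.70 mm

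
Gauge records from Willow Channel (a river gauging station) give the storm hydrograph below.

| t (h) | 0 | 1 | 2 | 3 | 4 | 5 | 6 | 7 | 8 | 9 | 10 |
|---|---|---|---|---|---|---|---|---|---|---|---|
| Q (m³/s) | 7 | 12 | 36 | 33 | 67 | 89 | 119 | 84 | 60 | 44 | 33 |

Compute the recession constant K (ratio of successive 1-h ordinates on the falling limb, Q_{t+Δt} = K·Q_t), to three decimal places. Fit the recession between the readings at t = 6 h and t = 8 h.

K ≈ 0.710

Using the recession-limb readings at t = 6 h and t = 8 h: Q falls from 119 to 60 m³/s over 2 intervals.
K = (Q₂/Q₁)^(1/2) = (60/119)^(1/2) = 0.710.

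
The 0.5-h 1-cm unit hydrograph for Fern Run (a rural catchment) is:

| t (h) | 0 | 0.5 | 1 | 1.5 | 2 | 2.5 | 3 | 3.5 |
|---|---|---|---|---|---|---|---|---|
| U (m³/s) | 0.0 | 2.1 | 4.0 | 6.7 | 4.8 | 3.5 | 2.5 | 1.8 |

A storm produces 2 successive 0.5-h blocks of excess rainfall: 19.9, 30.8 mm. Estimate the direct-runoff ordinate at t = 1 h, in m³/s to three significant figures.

By discrete convolution, Q_j = Σ (P_i / 10 mm) · U_{j−i}.
At t = 1 h (j=2): Q = (19.9/10)·4.0 + (30.8/10)·2.1 = 14.4 m³/s.

Q ≈ 14.4 m³/s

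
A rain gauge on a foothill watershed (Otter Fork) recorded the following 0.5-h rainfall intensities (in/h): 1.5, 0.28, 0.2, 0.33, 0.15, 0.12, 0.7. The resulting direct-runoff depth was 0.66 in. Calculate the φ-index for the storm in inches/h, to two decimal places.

Only the 2 blocks with intensity above φ contribute runoff: 1.5, 0.7 in/h.
Σ(I−φ)·Δt = d  ⇒  (1.5+0.7 − 2φ)·0.5 = 0.66
φ = (2.200 − 0.66/0.5) / 2 = 0.44 in/h.

φ ≈ 0.44 in/h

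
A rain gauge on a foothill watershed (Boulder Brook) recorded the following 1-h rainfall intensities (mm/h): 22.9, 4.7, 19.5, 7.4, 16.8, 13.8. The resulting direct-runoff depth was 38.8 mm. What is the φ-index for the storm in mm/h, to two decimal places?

φ ≈ 8.55 mm/h

Only the 4 blocks with intensity above φ contribute runoff: 22.9, 19.5, 16.8, 13.8 mm/h.
Σ(I−φ)·Δt = d  ⇒  (22.9+19.5+16.8+13.8 − 4φ)·1 = 38.8
φ = (73.00 − 38.8/1) / 4 = 8.55 mm/h.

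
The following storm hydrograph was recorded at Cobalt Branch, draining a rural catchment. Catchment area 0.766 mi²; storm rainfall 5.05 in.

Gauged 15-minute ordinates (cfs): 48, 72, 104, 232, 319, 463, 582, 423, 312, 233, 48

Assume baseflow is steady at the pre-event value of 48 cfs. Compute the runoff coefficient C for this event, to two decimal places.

C ≈ 0.23

ΣQ_DR = 2308 cfs; V = ΣQ_DR·Δt = 2.077 × 10^6 ft³.
Runoff depth d = V / A = 1.167 in.
C = d / P = 1.167 / 5.05 = 0.23.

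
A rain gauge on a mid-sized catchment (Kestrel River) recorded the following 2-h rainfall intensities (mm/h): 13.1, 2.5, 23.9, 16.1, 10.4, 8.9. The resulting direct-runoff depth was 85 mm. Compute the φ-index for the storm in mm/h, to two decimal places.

φ ≈ 5.98 mm/h

Only the 5 blocks with intensity above φ contribute runoff: 13.1, 23.9, 16.1, 10.4, 8.9 mm/h.
Σ(I−φ)·Δt = d  ⇒  (13.1+23.9+16.1+10.4+8.9 − 5φ)·2 = 85
φ = (72.40 − 85/2) / 5 = 5.98 mm/h.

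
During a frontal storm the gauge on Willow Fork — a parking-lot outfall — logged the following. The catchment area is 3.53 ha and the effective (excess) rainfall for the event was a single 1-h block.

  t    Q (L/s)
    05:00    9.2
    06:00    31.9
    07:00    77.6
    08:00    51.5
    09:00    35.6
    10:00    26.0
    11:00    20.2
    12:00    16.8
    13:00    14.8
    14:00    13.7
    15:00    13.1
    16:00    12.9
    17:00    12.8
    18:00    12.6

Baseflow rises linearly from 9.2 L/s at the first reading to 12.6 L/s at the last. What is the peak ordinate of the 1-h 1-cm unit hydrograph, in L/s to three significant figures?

Direct runoff: 0.00, 22.44, 67.88, 41.52, 25.35, 15.49, 9.43, 5.77, 3.51, 2.15, 1.28, 0.82, 0.46, 0.00 L/s; ΣQ_DR = 196.1 L/s, peak = 67.88 L/s.
Runoff depth d = ΣQ_DR·Δt / A = 196.1 × 3600 / (3.53 ha) = 20.00 mm.
The 1-cm UH is the DRH scaled by (10 mm)/d, so U_p = 67.88 × 10/20.00 = 33.9 L/s.

U_p ≈ 33.9 L/s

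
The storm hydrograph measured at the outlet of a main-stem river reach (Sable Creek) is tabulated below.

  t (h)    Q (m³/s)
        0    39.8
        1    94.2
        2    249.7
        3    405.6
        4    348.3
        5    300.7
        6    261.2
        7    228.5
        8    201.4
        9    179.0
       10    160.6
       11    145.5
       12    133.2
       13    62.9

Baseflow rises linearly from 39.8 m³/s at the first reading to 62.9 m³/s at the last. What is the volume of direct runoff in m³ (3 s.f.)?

Direct-runoff ordinates (Q − Q_b): 0.00, 52.62, 206.35, 360.47, 301.39, 252.02, 210.74, 176.26, 147.38, 123.21, 103.03, 86.15, 72.08, 0.00 m³/s.
ΣQ_DR = 2092 m³/s.
With Δt = 1 h = 3600 s, V = ΣQ_DR · Δt = 2092 × 3600 = 7.53 × 10^6 m³.

V ≈ 7.53 × 10^6 m³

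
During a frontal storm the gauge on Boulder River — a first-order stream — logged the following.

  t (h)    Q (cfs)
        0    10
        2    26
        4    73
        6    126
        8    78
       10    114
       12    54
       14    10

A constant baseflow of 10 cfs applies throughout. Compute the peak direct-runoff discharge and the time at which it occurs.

Subtracting baseflow gives direct-runoff ordinates: 0.0, 16.0, 63.0, 116.0, 68.0, 104.0, 44.0, 0.0 cfs.
The maximum is 116.0 cfs, occurring at the reading for t = 6 h.

Q_p = 116.0 cfs at t = 6 h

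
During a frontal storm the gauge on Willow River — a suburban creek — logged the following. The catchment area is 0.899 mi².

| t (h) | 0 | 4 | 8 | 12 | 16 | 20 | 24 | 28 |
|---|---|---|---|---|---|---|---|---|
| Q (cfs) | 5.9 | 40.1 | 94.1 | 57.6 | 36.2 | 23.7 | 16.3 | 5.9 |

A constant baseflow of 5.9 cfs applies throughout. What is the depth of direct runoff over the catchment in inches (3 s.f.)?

d ≈ 1.60 in

Direct runoff: 0.0, 34.2, 88.2, 51.7, 30.3, 17.8, 10.4, 0.0 cfs; ΣQ_DR = 232.6 cfs.
V = ΣQ_DR · Δt = 232.6 × 14400 s = 3.349 × 10^6 ft³.
Over A = 0.899 mi², depth = V / A = 1.60 in.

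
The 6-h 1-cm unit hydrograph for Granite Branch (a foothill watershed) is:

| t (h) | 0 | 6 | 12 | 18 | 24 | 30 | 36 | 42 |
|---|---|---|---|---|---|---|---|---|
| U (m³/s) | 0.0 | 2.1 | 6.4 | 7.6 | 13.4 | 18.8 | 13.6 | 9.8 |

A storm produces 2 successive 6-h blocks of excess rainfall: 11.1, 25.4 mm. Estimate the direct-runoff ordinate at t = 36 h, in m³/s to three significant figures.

Q ≈ 62.8 m³/s

By discrete convolution, Q_j = Σ (P_i / 10 mm) · U_{j−i}.
At t = 36 h (j=6): Q = (11.1/10)·13.6 + (25.4/10)·18.8 = 62.8 m³/s.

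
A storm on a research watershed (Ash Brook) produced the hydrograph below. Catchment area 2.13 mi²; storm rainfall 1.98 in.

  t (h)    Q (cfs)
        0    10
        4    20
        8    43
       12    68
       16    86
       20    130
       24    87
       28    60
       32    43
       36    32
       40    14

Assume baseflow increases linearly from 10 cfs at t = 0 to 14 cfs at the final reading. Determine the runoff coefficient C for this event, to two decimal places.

ΣQ_DR = 461.0 cfs; V = ΣQ_DR·Δt = 6.638 × 10^6 ft³.
Runoff depth d = V / A = 1.342 in.
C = d / P = 1.342 / 1.98 = 0.68.

C ≈ 0.68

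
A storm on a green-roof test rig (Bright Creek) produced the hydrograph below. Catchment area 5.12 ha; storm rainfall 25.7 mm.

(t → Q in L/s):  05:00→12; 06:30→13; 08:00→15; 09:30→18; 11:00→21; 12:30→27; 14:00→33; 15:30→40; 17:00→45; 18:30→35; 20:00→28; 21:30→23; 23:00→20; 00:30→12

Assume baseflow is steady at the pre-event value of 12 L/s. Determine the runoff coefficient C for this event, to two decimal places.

ΣQ_DR = 174.0 L/s; V = ΣQ_DR·Δt = 9.396 × 10^5 L.
Runoff depth d = V / A = 18.35 mm.
C = d / P = 18.35 / 25.7 = 0.71.

C ≈ 0.71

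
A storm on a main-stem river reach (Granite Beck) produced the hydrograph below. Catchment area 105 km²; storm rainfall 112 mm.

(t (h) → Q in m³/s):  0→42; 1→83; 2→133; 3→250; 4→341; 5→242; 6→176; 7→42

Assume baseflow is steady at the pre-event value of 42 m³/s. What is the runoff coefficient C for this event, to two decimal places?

C ≈ 0.30

ΣQ_DR = 973.0 m³/s; V = ΣQ_DR·Δt = 3.503 × 10^6 m³.
Runoff depth d = V / A = 33.36 mm.
C = d / P = 33.36 / 112 = 0.30.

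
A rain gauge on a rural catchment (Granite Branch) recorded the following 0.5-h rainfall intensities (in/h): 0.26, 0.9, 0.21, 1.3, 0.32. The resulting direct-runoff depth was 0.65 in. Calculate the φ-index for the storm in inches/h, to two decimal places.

φ ≈ 0.45 in/h

Only the 2 blocks with intensity above φ contribute runoff: 0.9, 1.3 in/h.
Σ(I−φ)·Δt = d  ⇒  (0.9+1.3 − 2φ)·0.5 = 0.65
φ = (2.200 − 0.65/0.5) / 2 = 0.45 in/h.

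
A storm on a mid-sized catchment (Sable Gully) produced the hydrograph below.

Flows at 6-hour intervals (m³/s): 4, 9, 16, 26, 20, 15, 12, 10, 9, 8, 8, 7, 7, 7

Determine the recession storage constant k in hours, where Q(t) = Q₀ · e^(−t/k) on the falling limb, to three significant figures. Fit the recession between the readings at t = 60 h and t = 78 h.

On the falling limb, Q drops from 8 to 7 m³/s between t = 60 h and t = 78 h (Δt = 18 h).
k = −Δt / ln(Q₂/Q₁) = −18 / ln(7/8) = 135 h.

k ≈ 135 h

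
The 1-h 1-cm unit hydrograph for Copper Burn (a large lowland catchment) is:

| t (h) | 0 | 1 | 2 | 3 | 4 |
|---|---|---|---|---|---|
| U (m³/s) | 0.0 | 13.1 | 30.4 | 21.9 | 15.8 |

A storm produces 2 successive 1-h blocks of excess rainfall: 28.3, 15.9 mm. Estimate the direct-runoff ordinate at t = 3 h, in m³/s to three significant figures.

Q ≈ 110 m³/s

By discrete convolution, Q_j = Σ (P_i / 10 mm) · U_{j−i}.
At t = 3 h (j=3): Q = (28.3/10)·21.9 + (15.9/10)·30.4 = 110 m³/s.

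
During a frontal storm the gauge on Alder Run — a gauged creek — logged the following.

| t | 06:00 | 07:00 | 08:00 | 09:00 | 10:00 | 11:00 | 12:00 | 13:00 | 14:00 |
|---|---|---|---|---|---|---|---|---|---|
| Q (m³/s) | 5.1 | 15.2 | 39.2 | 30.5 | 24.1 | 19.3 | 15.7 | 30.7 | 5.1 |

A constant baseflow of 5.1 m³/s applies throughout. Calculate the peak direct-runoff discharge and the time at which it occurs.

Subtracting baseflow gives direct-runoff ordinates: 0.0, 10.1, 34.1, 25.4, 19.0, 14.2, 10.6, 25.6, 0.0 m³/s.
The maximum is 34.1 m³/s, occurring at the reading for t = 08:00.

Q_p = 34.1 m³/s at t = 08:00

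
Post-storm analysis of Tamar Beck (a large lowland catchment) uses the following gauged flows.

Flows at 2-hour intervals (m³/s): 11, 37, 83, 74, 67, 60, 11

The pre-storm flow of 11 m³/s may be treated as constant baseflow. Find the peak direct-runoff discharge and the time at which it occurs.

Subtracting baseflow gives direct-runoff ordinates: 0.0, 26.0, 72.0, 63.0, 56.0, 49.0, 0.0 m³/s.
The maximum is 72.0 m³/s, occurring at the reading for t = 4 h.

Q_p = 72.0 m³/s at t = 4 h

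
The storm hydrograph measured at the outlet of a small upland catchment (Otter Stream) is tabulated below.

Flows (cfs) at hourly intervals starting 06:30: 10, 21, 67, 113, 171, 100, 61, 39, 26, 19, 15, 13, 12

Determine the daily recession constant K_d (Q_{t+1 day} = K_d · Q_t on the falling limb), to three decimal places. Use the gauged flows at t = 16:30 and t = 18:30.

K_d ≈ 0.069

Between t = 16:30 and t = 18:30 the flow falls from 15 to 12 cfs over 2×1 h = 2 h.
Per-interval ratio K = (12/15)^(1/2) = 0.8944; K_d = K^(24/1) = 0.069.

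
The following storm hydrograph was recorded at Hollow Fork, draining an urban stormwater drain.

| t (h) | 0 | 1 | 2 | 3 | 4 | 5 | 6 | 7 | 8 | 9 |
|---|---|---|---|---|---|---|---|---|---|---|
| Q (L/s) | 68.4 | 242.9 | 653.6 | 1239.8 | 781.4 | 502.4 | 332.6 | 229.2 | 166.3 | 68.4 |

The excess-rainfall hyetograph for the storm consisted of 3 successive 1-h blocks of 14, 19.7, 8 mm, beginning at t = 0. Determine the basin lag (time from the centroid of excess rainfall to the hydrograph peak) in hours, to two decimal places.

t_L ≈ 1.64 h

Centroid of excess rainfall: t_c = Σ P_i·t̄_i / ΣP_i = 1.3561 h (block centres at 0.5, 1.5, 2.5 h).
Hydrograph peak occurs at t = 3 h, so basin lag t_L = 3 − 1.3561 = 1.64 h.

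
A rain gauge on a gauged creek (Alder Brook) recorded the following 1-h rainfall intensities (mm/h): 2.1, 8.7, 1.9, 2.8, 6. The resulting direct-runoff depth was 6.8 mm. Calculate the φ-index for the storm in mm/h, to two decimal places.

φ ≈ 3.95 mm/h

Only the 2 blocks with intensity above φ contribute runoff: 8.7, 6 mm/h.
Σ(I−φ)·Δt = d  ⇒  (8.7+6 − 2φ)·1 = 6.8
φ = (14.70 − 6.8/1) / 2 = 3.95 mm/h.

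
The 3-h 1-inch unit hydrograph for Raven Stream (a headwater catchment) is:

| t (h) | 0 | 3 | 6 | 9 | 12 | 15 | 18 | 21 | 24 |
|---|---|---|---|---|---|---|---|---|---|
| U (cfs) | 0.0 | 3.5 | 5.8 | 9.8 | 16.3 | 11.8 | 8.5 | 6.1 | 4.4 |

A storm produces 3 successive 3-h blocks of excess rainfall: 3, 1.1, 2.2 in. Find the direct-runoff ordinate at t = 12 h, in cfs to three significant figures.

Q ≈ 72.4 cfs

By discrete convolution, Q_j = Σ (P_i / 1 in) · U_{j−i}.
At t = 12 h (j=4): Q = (3/1)·16.3 + (1.1/1)·9.8 + (2.2/1)·5.8 = 72.4 cfs.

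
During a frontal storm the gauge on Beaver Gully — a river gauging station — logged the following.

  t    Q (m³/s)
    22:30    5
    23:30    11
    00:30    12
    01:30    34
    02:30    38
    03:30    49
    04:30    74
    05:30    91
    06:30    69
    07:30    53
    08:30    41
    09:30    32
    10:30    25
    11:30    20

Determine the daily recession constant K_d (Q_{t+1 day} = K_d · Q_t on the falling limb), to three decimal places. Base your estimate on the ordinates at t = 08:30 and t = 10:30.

K_d ≈ 0.003

Between t = 08:30 and t = 10:30 the flow falls from 41 to 25 m³/s over 2×1 h = 2 h.
Per-interval ratio K = (25/41)^(1/2) = 0.7809; K_d = K^(24/1) = 0.003.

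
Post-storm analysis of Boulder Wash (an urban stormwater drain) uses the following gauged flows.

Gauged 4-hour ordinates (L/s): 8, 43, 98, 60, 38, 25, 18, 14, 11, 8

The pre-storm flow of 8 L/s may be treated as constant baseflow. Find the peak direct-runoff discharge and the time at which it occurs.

Q_p = 90.0 L/s at t = 8 h

Subtracting baseflow gives direct-runoff ordinates: 0.0, 35.0, 90.0, 52.0, 30.0, 17.0, 10.0, 6.0, 3.0, 0.0 L/s.
The maximum is 90.0 L/s, occurring at the reading for t = 8 h.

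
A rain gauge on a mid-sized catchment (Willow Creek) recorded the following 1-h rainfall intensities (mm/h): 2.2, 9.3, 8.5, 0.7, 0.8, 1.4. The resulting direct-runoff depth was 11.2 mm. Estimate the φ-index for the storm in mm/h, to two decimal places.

φ ≈ 3.30 mm/h

Only the 2 blocks with intensity above φ contribute runoff: 9.3, 8.5 mm/h.
Σ(I−φ)·Δt = d  ⇒  (9.3+8.5 − 2φ)·1 = 11.2
φ = (17.80 − 11.2/1) / 2 = 3.30 mm/h.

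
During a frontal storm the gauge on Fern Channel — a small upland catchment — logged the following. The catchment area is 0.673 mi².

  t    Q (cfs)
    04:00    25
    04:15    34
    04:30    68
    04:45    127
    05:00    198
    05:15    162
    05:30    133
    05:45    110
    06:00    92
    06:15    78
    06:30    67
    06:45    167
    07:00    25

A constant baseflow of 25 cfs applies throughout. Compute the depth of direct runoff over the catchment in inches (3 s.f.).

d ≈ 0.553 in

Direct runoff: 0.0, 9.0, 43.0, 102.0, 173.0, 137.0, 108.0, 85.0, 67.0, 53.0, 42.0, 142.0, 0.0 cfs; ΣQ_DR = 961.0 cfs.
V = ΣQ_DR · Δt = 961.0 × 900 s = 8.649 × 10^5 ft³.
Over A = 0.673 mi², depth = V / A = 0.553 in.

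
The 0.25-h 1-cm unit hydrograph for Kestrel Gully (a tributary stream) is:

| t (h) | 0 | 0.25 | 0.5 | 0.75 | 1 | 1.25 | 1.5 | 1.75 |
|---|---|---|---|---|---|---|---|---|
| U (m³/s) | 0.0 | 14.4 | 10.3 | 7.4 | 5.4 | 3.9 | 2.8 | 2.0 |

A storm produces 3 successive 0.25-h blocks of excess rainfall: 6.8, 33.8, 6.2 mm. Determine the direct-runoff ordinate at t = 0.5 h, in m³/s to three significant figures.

Q ≈ 55.7 m³/s

By discrete convolution, Q_j = Σ (P_i / 10 mm) · U_{j−i}.
At t = 0.5 h (j=2): Q = (6.8/10)·10.3 + (33.8/10)·14.4 + (6.2/10)·0.0 = 55.7 m³/s.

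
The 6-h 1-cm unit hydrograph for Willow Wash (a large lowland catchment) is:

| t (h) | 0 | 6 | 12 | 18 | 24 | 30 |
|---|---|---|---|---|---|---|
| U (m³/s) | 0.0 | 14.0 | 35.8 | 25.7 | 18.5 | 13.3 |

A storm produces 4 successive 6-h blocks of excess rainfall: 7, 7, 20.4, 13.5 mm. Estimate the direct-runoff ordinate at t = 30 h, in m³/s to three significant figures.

By discrete convolution, Q_j = Σ (P_i / 10 mm) · U_{j−i}.
At t = 30 h (j=5): Q = (7/10)·13.3 + (7/10)·18.5 + (20.4/10)·25.7 + (13.5/10)·35.8 = 123 m³/s.

Q ≈ 123 m³/s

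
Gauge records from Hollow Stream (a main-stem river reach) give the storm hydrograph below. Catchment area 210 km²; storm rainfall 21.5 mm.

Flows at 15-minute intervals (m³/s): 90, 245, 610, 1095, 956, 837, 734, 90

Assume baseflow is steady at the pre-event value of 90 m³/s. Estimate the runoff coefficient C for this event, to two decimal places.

ΣQ_DR = 3937 m³/s; V = ΣQ_DR·Δt = 3.543 × 10^6 m³.
Runoff depth d = V / A = 16.87 mm.
C = d / P = 16.87 / 21.5 = 0.78.

C ≈ 0.78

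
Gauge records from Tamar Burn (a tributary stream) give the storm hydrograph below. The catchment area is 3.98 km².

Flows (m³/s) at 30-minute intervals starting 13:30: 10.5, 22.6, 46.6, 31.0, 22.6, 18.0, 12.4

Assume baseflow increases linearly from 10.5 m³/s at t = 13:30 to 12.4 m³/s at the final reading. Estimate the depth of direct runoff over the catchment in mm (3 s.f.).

Direct runoff: 0.00, 11.78, 35.47, 19.55, 10.83, 5.92, 0.00 m³/s; ΣQ_DR = 83.55 m³/s.
V = ΣQ_DR · Δt = 83.55 × 1800 s = 1.504 × 10^5 m³.
Over A = 3.98 km², depth = V / A = 37.8 mm.

d ≈ 37.8 mm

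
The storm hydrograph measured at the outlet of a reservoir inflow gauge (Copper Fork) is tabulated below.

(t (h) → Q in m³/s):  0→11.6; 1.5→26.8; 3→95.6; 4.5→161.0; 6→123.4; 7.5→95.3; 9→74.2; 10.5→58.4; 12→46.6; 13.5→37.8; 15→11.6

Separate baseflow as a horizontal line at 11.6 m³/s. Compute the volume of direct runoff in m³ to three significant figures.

Direct-runoff ordinates (Q − Q_b): 0.0, 15.2, 84.0, 149.4, 111.8, 83.7, 62.6, 46.8, 35.0, 26.2, 0.0 m³/s.
ΣQ_DR = 614.7 m³/s.
With Δt = 1.5 h = 5400 s, V = ΣQ_DR · Δt = 614.7 × 5400 = 3.32 × 10^6 m³.

V ≈ 3.32 × 10^6 m³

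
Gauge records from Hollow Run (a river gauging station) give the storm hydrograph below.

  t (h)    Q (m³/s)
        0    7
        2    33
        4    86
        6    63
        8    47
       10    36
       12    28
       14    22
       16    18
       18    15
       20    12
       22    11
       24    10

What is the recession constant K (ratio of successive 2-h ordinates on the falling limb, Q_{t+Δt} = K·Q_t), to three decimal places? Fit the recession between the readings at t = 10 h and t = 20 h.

Using the recession-limb readings at t = 10 h and t = 20 h: Q falls from 36 to 12 m³/s over 5 intervals.
K = (Q₂/Q₁)^(1/5) = (12/36)^(1/5) = 0.803.

K ≈ 0.803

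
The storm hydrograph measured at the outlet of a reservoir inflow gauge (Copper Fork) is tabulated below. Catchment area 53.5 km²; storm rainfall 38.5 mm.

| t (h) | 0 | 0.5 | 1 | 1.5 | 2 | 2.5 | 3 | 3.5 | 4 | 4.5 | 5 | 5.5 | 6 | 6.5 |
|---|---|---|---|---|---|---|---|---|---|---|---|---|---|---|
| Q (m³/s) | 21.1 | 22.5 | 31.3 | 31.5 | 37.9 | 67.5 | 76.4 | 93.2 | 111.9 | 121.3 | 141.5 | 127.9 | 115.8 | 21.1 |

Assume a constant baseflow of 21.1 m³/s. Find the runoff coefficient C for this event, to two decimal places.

ΣQ_DR = 725.5 m³/s; V = ΣQ_DR·Δt = 1.306 × 10^6 m³.
Runoff depth d = V / A = 24.41 mm.
C = d / P = 24.41 / 38.5 = 0.63.

C ≈ 0.63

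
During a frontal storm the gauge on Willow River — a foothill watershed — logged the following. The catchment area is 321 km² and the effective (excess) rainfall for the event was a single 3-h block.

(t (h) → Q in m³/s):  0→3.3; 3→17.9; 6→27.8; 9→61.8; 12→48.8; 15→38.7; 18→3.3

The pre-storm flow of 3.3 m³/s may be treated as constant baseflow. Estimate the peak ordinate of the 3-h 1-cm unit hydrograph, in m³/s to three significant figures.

Direct runoff: 0.0, 14.6, 24.5, 58.5, 45.5, 35.4, 0.0 m³/s; ΣQ_DR = 178.5 m³/s, peak = 58.5 m³/s.
Runoff depth d = ΣQ_DR·Δt / A = 178.5 × 10800 / (321 km²) = 6.006 mm.
The 1-cm UH is the DRH scaled by (10 mm)/d, so U_p = 58.5 × 10/6.006 = 97.4 m³/s.

U_p ≈ 97.4 m³/s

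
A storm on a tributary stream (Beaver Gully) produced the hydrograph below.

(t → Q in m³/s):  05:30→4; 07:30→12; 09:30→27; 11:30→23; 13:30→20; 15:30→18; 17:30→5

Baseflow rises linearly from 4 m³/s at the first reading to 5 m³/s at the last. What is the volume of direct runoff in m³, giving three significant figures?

V ≈ 5.58 × 10^5 m³

Direct-runoff ordinates (Q − Q_b): 0.00, 7.83, 22.67, 18.50, 15.33, 13.17, 0.00 m³/s.
ΣQ_DR = 77.50 m³/s.
With Δt = 2 h = 7200 s, V = ΣQ_DR · Δt = 77.50 × 7200 = 5.58 × 10^5 m³.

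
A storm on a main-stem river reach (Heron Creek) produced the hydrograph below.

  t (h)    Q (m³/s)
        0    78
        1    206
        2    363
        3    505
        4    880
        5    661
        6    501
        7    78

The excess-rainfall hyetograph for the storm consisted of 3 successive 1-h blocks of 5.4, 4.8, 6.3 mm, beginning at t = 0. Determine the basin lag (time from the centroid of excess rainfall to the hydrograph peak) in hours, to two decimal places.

Centroid of excess rainfall: t_c = Σ P_i·t̄_i / ΣP_i = 1.5545 h (block centres at 0.5, 1.5, 2.5 h).
Hydrograph peak occurs at t = 4 h, so basin lag t_L = 4 − 1.5545 = 2.45 h.

t_L ≈ 2.45 h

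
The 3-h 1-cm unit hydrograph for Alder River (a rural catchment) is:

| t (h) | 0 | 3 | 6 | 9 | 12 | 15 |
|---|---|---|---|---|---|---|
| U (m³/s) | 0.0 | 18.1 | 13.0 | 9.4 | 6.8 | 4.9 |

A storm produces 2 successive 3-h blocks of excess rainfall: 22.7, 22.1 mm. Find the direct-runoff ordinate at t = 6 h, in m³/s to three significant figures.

Q ≈ 69.5 m³/s

By discrete convolution, Q_j = Σ (P_i / 10 mm) · U_{j−i}.
At t = 6 h (j=2): Q = (22.7/10)·13.0 + (22.1/10)·18.1 = 69.5 m³/s.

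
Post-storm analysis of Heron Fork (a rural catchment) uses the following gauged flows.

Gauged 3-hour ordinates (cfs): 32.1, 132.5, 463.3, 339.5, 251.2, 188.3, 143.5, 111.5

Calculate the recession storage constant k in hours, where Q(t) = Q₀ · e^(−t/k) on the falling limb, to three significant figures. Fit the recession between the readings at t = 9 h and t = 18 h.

On the falling limb, Q drops from 339.5 to 143.5 cfs between t = 9 h and t = 18 h (Δt = 9 h).
k = −Δt / ln(Q₂/Q₁) = −9 / ln(143.5/339.5) = 10.5 h.

k ≈ 10.5 h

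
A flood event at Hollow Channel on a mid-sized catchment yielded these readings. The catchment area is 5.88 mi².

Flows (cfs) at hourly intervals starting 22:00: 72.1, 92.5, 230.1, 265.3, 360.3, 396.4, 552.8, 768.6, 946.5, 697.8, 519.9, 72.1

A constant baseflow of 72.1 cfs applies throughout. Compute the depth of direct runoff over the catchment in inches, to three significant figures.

Direct runoff: 0.0, 20.4, 158.0, 193.2, 288.2, 324.3, 480.7, 696.5, 874.4, 625.7, 447.8, 0.0 cfs; ΣQ_DR = 4109 cfs.
V = ΣQ_DR · Δt = 4109 × 3600 s = 1.479 × 10^7 ft³.
Over A = 5.88 mi², depth = V / A = 1.08 in.

d ≈ 1.08 in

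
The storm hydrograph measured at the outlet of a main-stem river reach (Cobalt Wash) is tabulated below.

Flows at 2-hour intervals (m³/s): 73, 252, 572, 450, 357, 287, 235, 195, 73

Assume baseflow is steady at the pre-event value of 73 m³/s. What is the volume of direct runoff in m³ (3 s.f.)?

V ≈ 1.32 × 10^7 m³

Direct-runoff ordinates (Q − Q_b): 0.0, 179.0, 499.0, 377.0, 284.0, 214.0, 162.0, 122.0, 0.0 m³/s.
ΣQ_DR = 1837 m³/s.
With Δt = 2 h = 7200 s, V = ΣQ_DR · Δt = 1837 × 7200 = 1.32 × 10^7 m³.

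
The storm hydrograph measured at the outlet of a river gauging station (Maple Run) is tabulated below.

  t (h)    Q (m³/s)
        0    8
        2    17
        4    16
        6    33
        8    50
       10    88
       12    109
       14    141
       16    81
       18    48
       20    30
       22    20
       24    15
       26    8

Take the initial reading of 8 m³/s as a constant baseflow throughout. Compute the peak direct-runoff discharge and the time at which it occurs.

Q_p = 133.0 m³/s at t = 14 h

Subtracting baseflow gives direct-runoff ordinates: 0.0, 9.0, 8.0, 25.0, 42.0, 80.0, 101.0, 133.0, 73.0, 40.0, 22.0, 12.0, 7.0, 0.0 m³/s.
The maximum is 133.0 m³/s, occurring at the reading for t = 14 h.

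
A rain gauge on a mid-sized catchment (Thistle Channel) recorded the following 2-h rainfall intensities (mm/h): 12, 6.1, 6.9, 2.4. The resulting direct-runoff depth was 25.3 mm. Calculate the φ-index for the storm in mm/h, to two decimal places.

φ ≈ 4.12 mm/h

Only the 3 blocks with intensity above φ contribute runoff: 12, 6.1, 6.9 mm/h.
Σ(I−φ)·Δt = d  ⇒  (12+6.1+6.9 − 3φ)·2 = 25.3
φ = (25.00 − 25.3/2) / 3 = 4.12 mm/h.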